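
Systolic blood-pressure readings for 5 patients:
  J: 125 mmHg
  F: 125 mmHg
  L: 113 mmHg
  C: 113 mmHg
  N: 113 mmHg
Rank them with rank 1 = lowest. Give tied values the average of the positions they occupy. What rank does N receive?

2

Sorted (ascending): 113, 113, 113, 125, 125
The 3 values of 113 occupy positions 1–3 → average rank 2.
The 2 values of 125 occupy positions 4–5 → average rank (4+5)/2 = 4.5.
N has value 113 mmHg → rank 2.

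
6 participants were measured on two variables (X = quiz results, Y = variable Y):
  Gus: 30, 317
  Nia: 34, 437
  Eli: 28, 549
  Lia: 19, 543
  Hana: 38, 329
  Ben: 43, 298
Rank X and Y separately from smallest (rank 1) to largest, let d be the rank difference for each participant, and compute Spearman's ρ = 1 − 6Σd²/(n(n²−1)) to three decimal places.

-0.771

Ranks of variable 1: 3, 4, 2, 1, 5, 6
Ranks of variable 2: 2, 4, 6, 5, 3, 1
d = r₁ − r₂: 1, 0, -4, -4, 2, 5
d²: 1, 0, 16, 16, 4, 25; Σd² = 62
ρ = 1 − 6·62/(6·35) = 1 − 372/210 = -0.771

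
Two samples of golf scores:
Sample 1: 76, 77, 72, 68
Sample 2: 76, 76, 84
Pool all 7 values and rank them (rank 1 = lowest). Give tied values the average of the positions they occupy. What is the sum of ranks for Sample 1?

Sorted (ascending): 68, 72, 76, 76, 76, 77, 84
The 3 values of 76 occupy positions 3–5 → average rank 4.
Sample 1 values → pooled ranks: 76→4, 77→6, 72→2, 68→1
Rank sum = 4 + 6 + 2 + 1 = 13

13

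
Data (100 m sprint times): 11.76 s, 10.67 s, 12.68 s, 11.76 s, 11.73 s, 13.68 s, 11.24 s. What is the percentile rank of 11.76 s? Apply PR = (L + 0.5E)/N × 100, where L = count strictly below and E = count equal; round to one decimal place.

N = 7.
Strictly below 11.76: 3. Equal to 11.76: 2.
PR = (3 + 0.5·2)/7 × 100 = 57.1

57.1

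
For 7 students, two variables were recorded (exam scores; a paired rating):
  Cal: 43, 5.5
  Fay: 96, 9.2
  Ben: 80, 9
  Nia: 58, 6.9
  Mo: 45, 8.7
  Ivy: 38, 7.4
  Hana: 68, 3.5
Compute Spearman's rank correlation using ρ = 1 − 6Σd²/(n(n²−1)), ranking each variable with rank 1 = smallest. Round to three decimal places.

0.464

Ranks of variable 1: 2, 7, 6, 4, 3, 1, 5
Ranks of variable 2: 2, 7, 6, 3, 5, 4, 1
d = r₁ − r₂: 0, 0, 0, 1, -2, -3, 4
d²: 0, 0, 0, 1, 4, 9, 16; Σd² = 30
ρ = 1 − 6·30/(7·48) = 1 − 180/336 = 0.464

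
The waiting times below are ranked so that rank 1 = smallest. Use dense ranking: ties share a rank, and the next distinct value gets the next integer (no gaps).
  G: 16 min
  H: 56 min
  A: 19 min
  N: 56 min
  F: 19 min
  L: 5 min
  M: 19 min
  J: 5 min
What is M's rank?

Sorted (ascending): 5, 5, 16, 19, 19, 19, 56, 56
The 2 values of 5 share dense rank 1.
The 3 values of 19 share dense rank 3.
The 2 values of 56 share dense rank 4.
Remaining distinct values take the next consecutive integers.
M has value 19 min → rank 3.

3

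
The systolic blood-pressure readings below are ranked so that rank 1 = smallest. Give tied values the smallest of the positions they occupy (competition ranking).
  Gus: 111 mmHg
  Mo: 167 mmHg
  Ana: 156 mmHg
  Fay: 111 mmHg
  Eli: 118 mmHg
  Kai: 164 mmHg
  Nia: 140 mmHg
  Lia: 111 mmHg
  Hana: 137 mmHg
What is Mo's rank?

Sorted (ascending): 111, 111, 111, 118, 137, 140, 156, 164, 167
The 3 values of 111 occupy positions 1–3 → each gets rank 1.
Mo has value 167 mmHg → rank 9.

9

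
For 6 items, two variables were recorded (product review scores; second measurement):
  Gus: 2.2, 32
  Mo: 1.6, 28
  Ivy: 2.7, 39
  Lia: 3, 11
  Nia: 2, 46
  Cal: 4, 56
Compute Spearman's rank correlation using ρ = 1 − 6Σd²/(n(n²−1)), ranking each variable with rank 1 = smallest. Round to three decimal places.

Ranks of variable 1: 3, 1, 4, 5, 2, 6
Ranks of variable 2: 3, 2, 4, 1, 5, 6
d = r₁ − r₂: 0, -1, 0, 4, -3, 0
d²: 0, 1, 0, 16, 9, 0; Σd² = 26
ρ = 1 − 6·26/(6·35) = 1 − 156/210 = 0.257

0.257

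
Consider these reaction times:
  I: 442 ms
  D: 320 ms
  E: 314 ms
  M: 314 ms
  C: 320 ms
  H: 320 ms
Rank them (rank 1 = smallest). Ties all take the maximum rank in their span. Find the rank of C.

Sorted (ascending): 314, 314, 320, 320, 320, 442
The 2 values of 314 occupy positions 1–2 → each gets rank 2.
The 3 values of 320 occupy positions 3–5 → each gets rank 5.
C has value 320 ms → rank 5.

5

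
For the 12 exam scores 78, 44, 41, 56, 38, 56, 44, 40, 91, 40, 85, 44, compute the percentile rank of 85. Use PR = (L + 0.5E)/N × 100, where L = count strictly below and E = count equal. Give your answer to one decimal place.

N = 12.
Strictly below 85: 10. Equal to 85: 1.
PR = (10 + 0.5·1)/12 × 100 = 87.5

87.5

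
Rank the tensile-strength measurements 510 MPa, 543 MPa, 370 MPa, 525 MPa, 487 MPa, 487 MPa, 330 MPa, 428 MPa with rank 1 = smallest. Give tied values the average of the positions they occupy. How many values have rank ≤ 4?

3

Sorted (ascending): 330, 370, 428, 487, 487, 510, 525, 543
The 2 values of 487 occupy positions 4–5 → average rank (4+5)/2 = 4.5.
Ranks ≤ 4: {1, 2, 3} → 3 values.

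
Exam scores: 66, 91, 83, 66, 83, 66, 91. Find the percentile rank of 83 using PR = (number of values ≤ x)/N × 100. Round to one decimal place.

N = 7.
Strictly below 83: 3. Equal to 83: 2.
PR = 5/7 × 100 = 71.4

71.4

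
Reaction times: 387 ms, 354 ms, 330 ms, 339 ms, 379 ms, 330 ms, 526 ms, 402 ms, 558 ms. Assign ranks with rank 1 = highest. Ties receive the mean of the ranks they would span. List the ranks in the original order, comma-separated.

4, 6, 8.5, 7, 5, 8.5, 2, 3, 1

Sorted (descending): 558, 526, 402, 387, 379, 354, 339, 330, 330
The 2 values of 330 occupy positions 8–9 → average rank (8+9)/2 = 8.5.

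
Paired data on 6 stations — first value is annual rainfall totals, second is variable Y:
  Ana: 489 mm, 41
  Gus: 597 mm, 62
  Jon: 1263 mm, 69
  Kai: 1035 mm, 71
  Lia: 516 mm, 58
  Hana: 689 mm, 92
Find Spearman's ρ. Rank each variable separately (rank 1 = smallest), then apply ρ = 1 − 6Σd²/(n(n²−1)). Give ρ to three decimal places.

0.771

Ranks of variable 1: 1, 3, 6, 5, 2, 4
Ranks of variable 2: 1, 3, 4, 5, 2, 6
d = r₁ − r₂: 0, 0, 2, 0, 0, -2
d²: 0, 0, 4, 0, 0, 4; Σd² = 8
ρ = 1 − 6·8/(6·35) = 1 − 48/210 = 0.771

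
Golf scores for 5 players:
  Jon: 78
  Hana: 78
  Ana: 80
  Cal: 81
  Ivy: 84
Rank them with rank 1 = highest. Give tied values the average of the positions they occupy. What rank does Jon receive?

Sorted (descending): 84, 81, 80, 78, 78
The 2 values of 78 occupy positions 4–5 → average rank (4+5)/2 = 4.5.
Jon has value 78 → rank 4.5.

4.5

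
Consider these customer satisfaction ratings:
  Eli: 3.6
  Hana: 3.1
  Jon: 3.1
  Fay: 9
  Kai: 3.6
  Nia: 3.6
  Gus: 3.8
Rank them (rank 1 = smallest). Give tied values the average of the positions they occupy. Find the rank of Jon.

1.5

Sorted (ascending): 3.1, 3.1, 3.6, 3.6, 3.6, 3.8, 9
The 2 values of 3.1 occupy positions 1–2 → average rank (1+2)/2 = 1.5.
The 3 values of 3.6 occupy positions 3–5 → average rank 4.
Jon has value 3.1 → rank 1.5.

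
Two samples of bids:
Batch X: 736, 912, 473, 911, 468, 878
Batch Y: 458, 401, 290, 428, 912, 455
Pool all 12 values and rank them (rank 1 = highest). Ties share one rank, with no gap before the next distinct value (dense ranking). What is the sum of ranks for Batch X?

Sorted (descending): 912, 912, 911, 878, 736, 473, 468, 458, 455, 428, 401, 290
The 2 values of 912 share dense rank 1.
Remaining distinct values take the next consecutive integers.
Batch X values → pooled ranks: 736→4, 912→1, 473→5, 911→2, 468→6, 878→3
Rank sum = 4 + 1 + 5 + 2 + 6 + 3 = 21

21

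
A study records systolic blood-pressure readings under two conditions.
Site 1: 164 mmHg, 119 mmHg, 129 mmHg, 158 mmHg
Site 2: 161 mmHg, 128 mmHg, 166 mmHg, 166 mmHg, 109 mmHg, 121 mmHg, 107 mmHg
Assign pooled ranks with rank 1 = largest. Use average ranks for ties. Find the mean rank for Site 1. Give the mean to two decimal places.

Sorted (descending): 166, 166, 164, 161, 158, 129, 128, 121, 119, 109, 107
The 2 values of 166 occupy positions 1–2 → average rank (1+2)/2 = 1.5.
Site 1 values → pooled ranks: 164→3, 119→9, 129→6, 158→5
Mean rank = (3 + 9 + 6 + 5) / 4 = 5.75

5.75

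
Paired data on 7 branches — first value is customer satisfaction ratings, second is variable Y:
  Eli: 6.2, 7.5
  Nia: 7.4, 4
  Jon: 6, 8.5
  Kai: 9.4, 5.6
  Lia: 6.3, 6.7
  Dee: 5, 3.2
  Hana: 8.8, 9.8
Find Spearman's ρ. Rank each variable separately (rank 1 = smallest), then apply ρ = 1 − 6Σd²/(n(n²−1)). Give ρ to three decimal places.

0.179

Ranks of variable 1: 3, 5, 2, 7, 4, 1, 6
Ranks of variable 2: 5, 2, 6, 3, 4, 1, 7
d = r₁ − r₂: -2, 3, -4, 4, 0, 0, -1
d²: 4, 9, 16, 16, 0, 0, 1; Σd² = 46
ρ = 1 − 6·46/(7·48) = 1 − 276/336 = 0.179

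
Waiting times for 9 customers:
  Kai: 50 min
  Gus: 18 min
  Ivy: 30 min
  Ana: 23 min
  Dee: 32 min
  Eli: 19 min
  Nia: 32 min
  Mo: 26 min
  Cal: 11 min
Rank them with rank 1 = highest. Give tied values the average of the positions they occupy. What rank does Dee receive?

Sorted (descending): 50, 32, 32, 30, 26, 23, 19, 18, 11
The 2 values of 32 occupy positions 2–3 → average rank (2+3)/2 = 2.5.
Dee has value 32 min → rank 2.5.

2.5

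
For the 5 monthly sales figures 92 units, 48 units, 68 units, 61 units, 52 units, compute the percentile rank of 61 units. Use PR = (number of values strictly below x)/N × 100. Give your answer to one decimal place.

N = 5.
Strictly below 61: 2. Equal to 61: 1.
PR = 2/5 × 100 = 40.0

40.0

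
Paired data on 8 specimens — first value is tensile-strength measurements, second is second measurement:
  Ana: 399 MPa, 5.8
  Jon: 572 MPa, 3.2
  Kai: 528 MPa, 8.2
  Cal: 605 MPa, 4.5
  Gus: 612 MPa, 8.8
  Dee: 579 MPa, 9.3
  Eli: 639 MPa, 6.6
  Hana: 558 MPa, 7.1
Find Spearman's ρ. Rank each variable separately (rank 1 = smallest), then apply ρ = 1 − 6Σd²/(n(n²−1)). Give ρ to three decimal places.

0.119

Ranks of variable 1: 1, 4, 2, 6, 7, 5, 8, 3
Ranks of variable 2: 3, 1, 6, 2, 7, 8, 4, 5
d = r₁ − r₂: -2, 3, -4, 4, 0, -3, 4, -2
d²: 4, 9, 16, 16, 0, 9, 16, 4; Σd² = 74
ρ = 1 − 6·74/(8·63) = 1 − 444/504 = 0.119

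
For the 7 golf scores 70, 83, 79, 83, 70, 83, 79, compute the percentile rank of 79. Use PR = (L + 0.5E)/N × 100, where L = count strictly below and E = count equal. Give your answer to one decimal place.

42.9

N = 7.
Strictly below 79: 2. Equal to 79: 2.
PR = (2 + 0.5·2)/7 × 100 = 42.9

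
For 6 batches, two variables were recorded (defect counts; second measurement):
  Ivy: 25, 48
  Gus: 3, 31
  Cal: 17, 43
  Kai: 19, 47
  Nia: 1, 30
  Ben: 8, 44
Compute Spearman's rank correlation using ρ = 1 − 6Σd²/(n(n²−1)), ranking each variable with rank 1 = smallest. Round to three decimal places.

Ranks of variable 1: 6, 2, 4, 5, 1, 3
Ranks of variable 2: 6, 2, 3, 5, 1, 4
d = r₁ − r₂: 0, 0, 1, 0, 0, -1
d²: 0, 0, 1, 0, 0, 1; Σd² = 2
ρ = 1 − 6·2/(6·35) = 1 − 12/210 = 0.943

0.943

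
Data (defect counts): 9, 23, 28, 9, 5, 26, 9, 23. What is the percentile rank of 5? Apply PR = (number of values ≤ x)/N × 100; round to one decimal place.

N = 8.
Strictly below 5: 0. Equal to 5: 1.
PR = 1/8 × 100 = 12.5

12.5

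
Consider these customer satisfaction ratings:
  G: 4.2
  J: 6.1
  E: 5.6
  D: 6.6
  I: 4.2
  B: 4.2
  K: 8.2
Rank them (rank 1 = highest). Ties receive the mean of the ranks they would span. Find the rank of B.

6

Sorted (descending): 8.2, 6.6, 6.1, 5.6, 4.2, 4.2, 4.2
The 3 values of 4.2 occupy positions 5–7 → average rank 6.
B has value 4.2 → rank 6.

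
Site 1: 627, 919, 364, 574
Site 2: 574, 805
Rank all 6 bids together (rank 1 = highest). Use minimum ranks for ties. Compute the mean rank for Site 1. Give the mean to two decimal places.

Sorted (descending): 919, 805, 627, 574, 574, 364
The 2 values of 574 occupy positions 4–5 → each gets rank 4.
Site 1 values → pooled ranks: 627→3, 919→1, 364→6, 574→4
Mean rank = (3 + 1 + 6 + 4) / 4 = 3.50

3.50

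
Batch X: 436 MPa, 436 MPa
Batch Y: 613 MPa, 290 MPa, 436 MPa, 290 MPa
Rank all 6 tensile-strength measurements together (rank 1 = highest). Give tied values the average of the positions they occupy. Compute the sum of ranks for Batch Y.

Sorted (descending): 613, 436, 436, 436, 290, 290
The 3 values of 436 occupy positions 2–4 → average rank 3.
The 2 values of 290 occupy positions 5–6 → average rank (5+6)/2 = 5.5.
Batch Y values → pooled ranks: 613→1, 290→5.5, 436→3, 290→5.5
Rank sum = 1 + 5.5 + 3 + 5.5 = 15

15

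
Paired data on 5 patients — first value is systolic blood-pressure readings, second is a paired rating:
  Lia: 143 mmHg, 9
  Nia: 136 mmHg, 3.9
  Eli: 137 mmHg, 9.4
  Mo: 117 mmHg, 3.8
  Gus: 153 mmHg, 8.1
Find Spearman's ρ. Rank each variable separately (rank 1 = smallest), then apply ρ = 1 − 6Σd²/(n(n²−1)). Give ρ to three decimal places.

Ranks of variable 1: 4, 2, 3, 1, 5
Ranks of variable 2: 4, 2, 5, 1, 3
d = r₁ − r₂: 0, 0, -2, 0, 2
d²: 0, 0, 4, 0, 4; Σd² = 8
ρ = 1 − 6·8/(5·24) = 1 − 48/120 = 0.600

0.600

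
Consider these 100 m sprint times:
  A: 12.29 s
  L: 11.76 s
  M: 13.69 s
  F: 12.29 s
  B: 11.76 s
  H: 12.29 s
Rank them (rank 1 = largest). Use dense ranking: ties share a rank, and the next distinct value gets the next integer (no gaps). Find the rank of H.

Sorted (descending): 13.69, 12.29, 12.29, 12.29, 11.76, 11.76
The 3 values of 12.29 share dense rank 2.
The 2 values of 11.76 share dense rank 3.
Remaining distinct values take the next consecutive integers.
H has value 12.29 s → rank 2.

2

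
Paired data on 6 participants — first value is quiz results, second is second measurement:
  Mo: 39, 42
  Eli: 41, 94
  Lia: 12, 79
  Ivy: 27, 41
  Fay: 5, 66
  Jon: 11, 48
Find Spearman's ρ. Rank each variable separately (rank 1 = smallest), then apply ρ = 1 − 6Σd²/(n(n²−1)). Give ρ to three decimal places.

Ranks of variable 1: 5, 6, 3, 4, 1, 2
Ranks of variable 2: 2, 6, 5, 1, 4, 3
d = r₁ − r₂: 3, 0, -2, 3, -3, -1
d²: 9, 0, 4, 9, 9, 1; Σd² = 32
ρ = 1 − 6·32/(6·35) = 1 − 192/210 = 0.086

0.086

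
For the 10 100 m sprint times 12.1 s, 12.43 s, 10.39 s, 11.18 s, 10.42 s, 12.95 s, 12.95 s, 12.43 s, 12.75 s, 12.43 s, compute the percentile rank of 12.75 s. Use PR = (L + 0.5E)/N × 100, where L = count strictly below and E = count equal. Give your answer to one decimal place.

75.0

N = 10.
Strictly below 12.75: 7. Equal to 12.75: 1.
PR = (7 + 0.5·1)/10 × 100 = 75.0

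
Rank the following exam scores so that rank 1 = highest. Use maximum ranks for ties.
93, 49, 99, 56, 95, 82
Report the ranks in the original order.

Sorted (descending): 99, 95, 93, 82, 56, 49
No ties — each value takes its position as its rank.

3, 6, 1, 5, 2, 4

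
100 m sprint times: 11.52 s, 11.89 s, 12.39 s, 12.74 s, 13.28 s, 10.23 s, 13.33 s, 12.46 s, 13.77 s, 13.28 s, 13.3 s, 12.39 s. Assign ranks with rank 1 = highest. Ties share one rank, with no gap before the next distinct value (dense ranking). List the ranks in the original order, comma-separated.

Sorted (descending): 13.77, 13.33, 13.3, 13.28, 13.28, 12.74, 12.46, 12.39, 12.39, 11.89, 11.52, 10.23
The 2 values of 13.28 share dense rank 4.
The 2 values of 12.39 share dense rank 7.
Remaining distinct values take the next consecutive integers.

9, 8, 7, 5, 4, 10, 2, 6, 1, 4, 3, 7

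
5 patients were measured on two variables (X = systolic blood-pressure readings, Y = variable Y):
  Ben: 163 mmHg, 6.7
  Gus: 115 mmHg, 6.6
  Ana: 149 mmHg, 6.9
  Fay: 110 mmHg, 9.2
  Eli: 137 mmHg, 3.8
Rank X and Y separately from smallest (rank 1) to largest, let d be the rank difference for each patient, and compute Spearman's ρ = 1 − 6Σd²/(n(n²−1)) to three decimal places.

-0.200

Ranks of variable 1: 5, 2, 4, 1, 3
Ranks of variable 2: 3, 2, 4, 5, 1
d = r₁ − r₂: 2, 0, 0, -4, 2
d²: 4, 0, 0, 16, 4; Σd² = 24
ρ = 1 − 6·24/(5·24) = 1 − 144/120 = -0.200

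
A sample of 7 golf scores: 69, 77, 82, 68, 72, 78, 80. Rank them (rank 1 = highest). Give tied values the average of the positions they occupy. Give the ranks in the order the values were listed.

6, 4, 1, 7, 5, 3, 2

Sorted (descending): 82, 80, 78, 77, 72, 69, 68
No ties — each value takes its position as its rank.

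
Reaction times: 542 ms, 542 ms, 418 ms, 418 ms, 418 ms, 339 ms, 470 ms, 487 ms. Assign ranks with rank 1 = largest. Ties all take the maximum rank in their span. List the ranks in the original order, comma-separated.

Sorted (descending): 542, 542, 487, 470, 418, 418, 418, 339
The 2 values of 542 occupy positions 1–2 → each gets rank 2.
The 3 values of 418 occupy positions 5–7 → each gets rank 7.

2, 2, 7, 7, 7, 8, 4, 3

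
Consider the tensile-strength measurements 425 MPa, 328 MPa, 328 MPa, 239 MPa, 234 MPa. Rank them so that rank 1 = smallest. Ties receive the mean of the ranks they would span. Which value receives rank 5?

Sorted (ascending): 234, 239, 328, 328, 425
The 2 values of 328 occupy positions 3–4 → average rank (3+4)/2 = 3.5.
Rank 5 → value 425.

425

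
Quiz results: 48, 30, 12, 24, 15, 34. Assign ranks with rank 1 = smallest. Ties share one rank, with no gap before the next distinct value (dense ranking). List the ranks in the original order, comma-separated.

Sorted (ascending): 12, 15, 24, 30, 34, 48
No ties — each value takes its position as its rank.

6, 4, 1, 3, 2, 5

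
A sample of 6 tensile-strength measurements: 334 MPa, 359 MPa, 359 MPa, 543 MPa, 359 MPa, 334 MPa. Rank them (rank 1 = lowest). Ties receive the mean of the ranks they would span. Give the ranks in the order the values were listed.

Sorted (ascending): 334, 334, 359, 359, 359, 543
The 2 values of 334 occupy positions 1–2 → average rank (1+2)/2 = 1.5.
The 3 values of 359 occupy positions 3–5 → average rank 4.

1.5, 4, 4, 6, 4, 1.5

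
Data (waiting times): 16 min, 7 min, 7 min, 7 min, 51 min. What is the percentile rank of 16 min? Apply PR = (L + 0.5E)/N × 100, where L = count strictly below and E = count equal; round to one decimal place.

70.0

N = 5.
Strictly below 16: 3. Equal to 16: 1.
PR = (3 + 0.5·1)/5 × 100 = 70.0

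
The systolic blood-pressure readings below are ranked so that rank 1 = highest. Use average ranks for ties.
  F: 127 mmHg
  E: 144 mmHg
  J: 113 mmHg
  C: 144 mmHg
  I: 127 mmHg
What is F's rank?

3.5

Sorted (descending): 144, 144, 127, 127, 113
The 2 values of 144 occupy positions 1–2 → average rank (1+2)/2 = 1.5.
The 2 values of 127 occupy positions 3–4 → average rank (3+4)/2 = 3.5.
F has value 127 mmHg → rank 3.5.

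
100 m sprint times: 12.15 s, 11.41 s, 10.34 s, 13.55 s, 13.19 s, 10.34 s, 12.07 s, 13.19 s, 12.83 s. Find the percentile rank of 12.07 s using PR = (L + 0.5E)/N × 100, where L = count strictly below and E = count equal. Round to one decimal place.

38.9

N = 9.
Strictly below 12.07: 3. Equal to 12.07: 1.
PR = (3 + 0.5·1)/9 × 100 = 38.9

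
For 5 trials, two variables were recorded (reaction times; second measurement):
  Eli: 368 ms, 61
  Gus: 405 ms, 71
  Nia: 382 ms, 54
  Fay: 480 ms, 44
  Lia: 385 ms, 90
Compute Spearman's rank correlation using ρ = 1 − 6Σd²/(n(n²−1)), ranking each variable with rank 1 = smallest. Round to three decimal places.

Ranks of variable 1: 1, 4, 2, 5, 3
Ranks of variable 2: 3, 4, 2, 1, 5
d = r₁ − r₂: -2, 0, 0, 4, -2
d²: 4, 0, 0, 16, 4; Σd² = 24
ρ = 1 − 6·24/(5·24) = 1 − 144/120 = -0.200

-0.200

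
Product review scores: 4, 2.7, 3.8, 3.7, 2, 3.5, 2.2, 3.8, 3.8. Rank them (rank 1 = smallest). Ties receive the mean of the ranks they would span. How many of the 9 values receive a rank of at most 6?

5

Sorted (ascending): 2, 2.2, 2.7, 3.5, 3.7, 3.8, 3.8, 3.8, 4
The 3 values of 3.8 occupy positions 6–8 → average rank 7.
Ranks ≤ 6: {1, 2, 3, 4, 5} → 5 values.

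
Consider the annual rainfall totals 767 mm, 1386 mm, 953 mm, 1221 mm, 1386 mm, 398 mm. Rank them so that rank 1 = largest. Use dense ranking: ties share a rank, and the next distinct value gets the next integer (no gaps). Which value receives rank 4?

767

Sorted (descending): 1386, 1386, 1221, 953, 767, 398
The 2 values of 1386 share dense rank 1.
Remaining distinct values take the next consecutive integers.
Rank 4 → value 767.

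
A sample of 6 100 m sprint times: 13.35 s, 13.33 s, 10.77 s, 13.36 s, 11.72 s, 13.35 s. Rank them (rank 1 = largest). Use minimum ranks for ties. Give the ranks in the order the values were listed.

2, 4, 6, 1, 5, 2

Sorted (descending): 13.36, 13.35, 13.35, 13.33, 11.72, 10.77
The 2 values of 13.35 occupy positions 2–3 → each gets rank 2.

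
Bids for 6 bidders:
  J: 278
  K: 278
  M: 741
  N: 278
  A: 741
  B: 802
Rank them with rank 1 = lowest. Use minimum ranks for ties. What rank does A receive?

4

Sorted (ascending): 278, 278, 278, 741, 741, 802
The 3 values of 278 occupy positions 1–3 → each gets rank 1.
The 2 values of 741 occupy positions 4–5 → each gets rank 4.
A has value 741 → rank 4.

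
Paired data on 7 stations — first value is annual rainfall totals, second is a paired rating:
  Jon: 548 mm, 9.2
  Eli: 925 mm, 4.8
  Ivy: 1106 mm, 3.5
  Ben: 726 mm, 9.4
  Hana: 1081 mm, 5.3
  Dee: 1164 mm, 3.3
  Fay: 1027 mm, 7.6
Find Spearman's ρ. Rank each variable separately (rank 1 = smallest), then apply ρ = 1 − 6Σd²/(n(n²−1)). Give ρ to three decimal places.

Ranks of variable 1: 1, 3, 6, 2, 5, 7, 4
Ranks of variable 2: 6, 3, 2, 7, 4, 1, 5
d = r₁ − r₂: -5, 0, 4, -5, 1, 6, -1
d²: 25, 0, 16, 25, 1, 36, 1; Σd² = 104
ρ = 1 − 6·104/(7·48) = 1 − 624/336 = -0.857

-0.857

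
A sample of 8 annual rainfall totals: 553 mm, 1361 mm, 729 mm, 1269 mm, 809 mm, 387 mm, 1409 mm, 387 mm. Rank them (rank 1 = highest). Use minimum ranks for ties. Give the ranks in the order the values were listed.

Sorted (descending): 1409, 1361, 1269, 809, 729, 553, 387, 387
The 2 values of 387 occupy positions 7–8 → each gets rank 7.

6, 2, 5, 3, 4, 7, 1, 7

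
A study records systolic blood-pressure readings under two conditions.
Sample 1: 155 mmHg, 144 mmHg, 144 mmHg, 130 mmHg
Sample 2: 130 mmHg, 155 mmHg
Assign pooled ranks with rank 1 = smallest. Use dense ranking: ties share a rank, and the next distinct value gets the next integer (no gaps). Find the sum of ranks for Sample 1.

Sorted (ascending): 130, 130, 144, 144, 155, 155
The 2 values of 130 share dense rank 1.
The 2 values of 144 share dense rank 2.
The 2 values of 155 share dense rank 3.
Sample 1 values → pooled ranks: 155→3, 144→2, 144→2, 130→1
Rank sum = 3 + 2 + 2 + 1 = 8

8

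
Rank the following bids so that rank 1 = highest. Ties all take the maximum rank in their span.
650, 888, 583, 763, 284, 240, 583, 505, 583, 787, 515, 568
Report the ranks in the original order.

Sorted (descending): 888, 787, 763, 650, 583, 583, 583, 568, 515, 505, 284, 240
The 3 values of 583 occupy positions 5–7 → each gets rank 7.

4, 1, 7, 3, 11, 12, 7, 10, 7, 2, 9, 8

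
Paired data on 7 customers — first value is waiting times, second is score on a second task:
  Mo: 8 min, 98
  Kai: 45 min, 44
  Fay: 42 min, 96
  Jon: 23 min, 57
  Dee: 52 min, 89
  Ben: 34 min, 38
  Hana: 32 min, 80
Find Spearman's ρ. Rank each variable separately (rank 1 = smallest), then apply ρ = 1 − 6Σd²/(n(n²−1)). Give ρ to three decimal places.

-0.214

Ranks of variable 1: 1, 6, 5, 2, 7, 4, 3
Ranks of variable 2: 7, 2, 6, 3, 5, 1, 4
d = r₁ − r₂: -6, 4, -1, -1, 2, 3, -1
d²: 36, 16, 1, 1, 4, 9, 1; Σd² = 68
ρ = 1 − 6·68/(7·48) = 1 − 408/336 = -0.214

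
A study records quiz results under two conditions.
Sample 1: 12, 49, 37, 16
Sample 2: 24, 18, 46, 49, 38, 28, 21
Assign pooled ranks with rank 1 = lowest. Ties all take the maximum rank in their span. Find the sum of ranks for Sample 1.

Sorted (ascending): 12, 16, 18, 21, 24, 28, 37, 38, 46, 49, 49
The 2 values of 49 occupy positions 10–11 → each gets rank 11.
Sample 1 values → pooled ranks: 12→1, 49→11, 37→7, 16→2
Rank sum = 1 + 11 + 7 + 2 = 21

21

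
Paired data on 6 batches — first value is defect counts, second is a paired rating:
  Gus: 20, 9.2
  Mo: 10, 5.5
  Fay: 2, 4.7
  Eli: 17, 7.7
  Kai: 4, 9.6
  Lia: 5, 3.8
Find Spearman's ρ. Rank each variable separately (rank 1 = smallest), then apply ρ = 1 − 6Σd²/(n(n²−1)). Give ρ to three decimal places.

Ranks of variable 1: 6, 4, 1, 5, 2, 3
Ranks of variable 2: 5, 3, 2, 4, 6, 1
d = r₁ − r₂: 1, 1, -1, 1, -4, 2
d²: 1, 1, 1, 1, 16, 4; Σd² = 24
ρ = 1 − 6·24/(6·35) = 1 − 144/210 = 0.314

0.314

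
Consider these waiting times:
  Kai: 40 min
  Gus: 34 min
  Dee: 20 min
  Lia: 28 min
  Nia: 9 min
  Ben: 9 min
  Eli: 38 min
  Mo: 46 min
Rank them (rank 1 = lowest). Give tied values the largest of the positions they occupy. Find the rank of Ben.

Sorted (ascending): 9, 9, 20, 28, 34, 38, 40, 46
The 2 values of 9 occupy positions 1–2 → each gets rank 2.
Ben has value 9 min → rank 2.

2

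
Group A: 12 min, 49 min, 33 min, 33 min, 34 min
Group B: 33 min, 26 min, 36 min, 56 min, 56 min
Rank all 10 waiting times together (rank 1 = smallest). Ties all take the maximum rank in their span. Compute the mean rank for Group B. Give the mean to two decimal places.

Sorted (ascending): 12, 26, 33, 33, 33, 34, 36, 49, 56, 56
The 3 values of 33 occupy positions 3–5 → each gets rank 5.
The 2 values of 56 occupy positions 9–10 → each gets rank 10.
Group B values → pooled ranks: 33→5, 26→2, 36→7, 56→10, 56→10
Mean rank = (5 + 2 + 7 + 10 + 10) / 5 = 6.80

6.80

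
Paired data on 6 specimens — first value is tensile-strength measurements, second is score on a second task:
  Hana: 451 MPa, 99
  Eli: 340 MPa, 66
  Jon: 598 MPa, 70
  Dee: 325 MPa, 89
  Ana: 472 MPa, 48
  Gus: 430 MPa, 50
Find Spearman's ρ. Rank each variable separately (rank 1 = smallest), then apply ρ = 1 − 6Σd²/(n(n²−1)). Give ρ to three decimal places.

Ranks of variable 1: 4, 2, 6, 1, 5, 3
Ranks of variable 2: 6, 3, 4, 5, 1, 2
d = r₁ − r₂: -2, -1, 2, -4, 4, 1
d²: 4, 1, 4, 16, 16, 1; Σd² = 42
ρ = 1 − 6·42/(6·35) = 1 − 252/210 = -0.200

-0.200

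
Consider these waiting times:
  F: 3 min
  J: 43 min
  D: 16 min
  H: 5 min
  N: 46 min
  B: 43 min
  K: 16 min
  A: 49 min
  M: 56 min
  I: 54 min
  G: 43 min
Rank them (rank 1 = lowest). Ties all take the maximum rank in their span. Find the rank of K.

4

Sorted (ascending): 3, 5, 16, 16, 43, 43, 43, 46, 49, 54, 56
The 2 values of 16 occupy positions 3–4 → each gets rank 4.
The 3 values of 43 occupy positions 5–7 → each gets rank 7.
K has value 16 min → rank 4.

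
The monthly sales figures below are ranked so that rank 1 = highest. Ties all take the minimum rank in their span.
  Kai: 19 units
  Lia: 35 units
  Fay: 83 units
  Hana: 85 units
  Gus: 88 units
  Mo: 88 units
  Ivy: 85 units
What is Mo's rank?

Sorted (descending): 88, 88, 85, 85, 83, 35, 19
The 2 values of 88 occupy positions 1–2 → each gets rank 1.
The 2 values of 85 occupy positions 3–4 → each gets rank 3.
Mo has value 88 units → rank 1.

1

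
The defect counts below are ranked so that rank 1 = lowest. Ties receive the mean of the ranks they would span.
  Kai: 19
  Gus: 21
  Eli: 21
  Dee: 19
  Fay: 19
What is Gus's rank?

Sorted (ascending): 19, 19, 19, 21, 21
The 3 values of 19 occupy positions 1–3 → average rank 2.
The 2 values of 21 occupy positions 4–5 → average rank (4+5)/2 = 4.5.
Gus has value 21 → rank 4.5.

4.5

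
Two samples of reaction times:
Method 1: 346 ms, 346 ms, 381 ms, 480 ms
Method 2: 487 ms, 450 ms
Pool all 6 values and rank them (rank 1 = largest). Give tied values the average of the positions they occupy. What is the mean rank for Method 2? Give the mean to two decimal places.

Sorted (descending): 487, 480, 450, 381, 346, 346
The 2 values of 346 occupy positions 5–6 → average rank (5+6)/2 = 5.5.
Method 2 values → pooled ranks: 487→1, 450→3
Mean rank = (1 + 3) / 2 = 2.00

2.00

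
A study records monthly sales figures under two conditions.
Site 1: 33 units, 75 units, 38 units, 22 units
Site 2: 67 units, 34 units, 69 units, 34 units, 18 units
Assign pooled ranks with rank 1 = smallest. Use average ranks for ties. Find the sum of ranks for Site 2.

25

Sorted (ascending): 18, 22, 33, 34, 34, 38, 67, 69, 75
The 2 values of 34 occupy positions 4–5 → average rank (4+5)/2 = 4.5.
Site 2 values → pooled ranks: 67→7, 34→4.5, 69→8, 34→4.5, 18→1
Rank sum = 7 + 4.5 + 8 + 4.5 + 1 = 25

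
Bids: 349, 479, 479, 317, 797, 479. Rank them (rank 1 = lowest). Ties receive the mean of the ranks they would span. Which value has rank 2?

349

Sorted (ascending): 317, 349, 479, 479, 479, 797
The 3 values of 479 occupy positions 3–5 → average rank 4.
Rank 2 → value 349.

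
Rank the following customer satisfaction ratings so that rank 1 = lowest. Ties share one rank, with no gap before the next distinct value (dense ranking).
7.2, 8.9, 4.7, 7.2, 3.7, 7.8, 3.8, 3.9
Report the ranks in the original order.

Sorted (ascending): 3.7, 3.8, 3.9, 4.7, 7.2, 7.2, 7.8, 8.9
The 2 values of 7.2 share dense rank 5.
Remaining distinct values take the next consecutive integers.

5, 7, 4, 5, 1, 6, 2, 3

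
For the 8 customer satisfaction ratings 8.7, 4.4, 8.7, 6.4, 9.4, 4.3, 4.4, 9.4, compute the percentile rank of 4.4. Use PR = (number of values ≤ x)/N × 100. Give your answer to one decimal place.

37.5

N = 8.
Strictly below 4.4: 1. Equal to 4.4: 2.
PR = 3/8 × 100 = 37.5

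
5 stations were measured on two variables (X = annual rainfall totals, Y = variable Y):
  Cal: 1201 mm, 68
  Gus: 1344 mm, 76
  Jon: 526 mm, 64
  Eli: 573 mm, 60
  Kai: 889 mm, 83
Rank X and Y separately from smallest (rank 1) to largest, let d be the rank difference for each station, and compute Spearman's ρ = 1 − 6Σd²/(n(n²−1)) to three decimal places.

Ranks of variable 1: 4, 5, 1, 2, 3
Ranks of variable 2: 3, 4, 2, 1, 5
d = r₁ − r₂: 1, 1, -1, 1, -2
d²: 1, 1, 1, 1, 4; Σd² = 8
ρ = 1 − 6·8/(5·24) = 1 − 48/120 = 0.600

0.600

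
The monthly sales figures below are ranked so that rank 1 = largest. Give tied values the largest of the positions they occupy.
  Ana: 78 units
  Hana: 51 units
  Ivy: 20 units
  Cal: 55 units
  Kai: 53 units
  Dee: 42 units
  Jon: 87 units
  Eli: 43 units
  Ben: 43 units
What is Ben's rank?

Sorted (descending): 87, 78, 55, 53, 51, 43, 43, 42, 20
The 2 values of 43 occupy positions 6–7 → each gets rank 7.
Ben has value 43 units → rank 7.

7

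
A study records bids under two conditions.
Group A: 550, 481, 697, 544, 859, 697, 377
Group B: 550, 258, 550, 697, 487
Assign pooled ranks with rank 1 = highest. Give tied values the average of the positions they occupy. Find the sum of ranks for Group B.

Sorted (descending): 859, 697, 697, 697, 550, 550, 550, 544, 487, 481, 377, 258
The 3 values of 697 occupy positions 2–4 → average rank 3.
The 3 values of 550 occupy positions 5–7 → average rank 6.
Group B values → pooled ranks: 550→6, 258→12, 550→6, 697→3, 487→9
Rank sum = 6 + 12 + 6 + 3 + 9 = 36

36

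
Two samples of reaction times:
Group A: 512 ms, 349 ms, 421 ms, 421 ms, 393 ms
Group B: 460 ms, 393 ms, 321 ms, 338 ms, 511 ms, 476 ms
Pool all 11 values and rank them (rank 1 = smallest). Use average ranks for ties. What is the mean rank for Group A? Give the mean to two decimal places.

Sorted (ascending): 321, 338, 349, 393, 393, 421, 421, 460, 476, 511, 512
The 2 values of 393 occupy positions 4–5 → average rank (4+5)/2 = 4.5.
The 2 values of 421 occupy positions 6–7 → average rank (6+7)/2 = 6.5.
Group A values → pooled ranks: 512→11, 349→3, 421→6.5, 421→6.5, 393→4.5
Mean rank = (11 + 3 + 6.5 + 6.5 + 4.5) / 5 = 6.30

6.30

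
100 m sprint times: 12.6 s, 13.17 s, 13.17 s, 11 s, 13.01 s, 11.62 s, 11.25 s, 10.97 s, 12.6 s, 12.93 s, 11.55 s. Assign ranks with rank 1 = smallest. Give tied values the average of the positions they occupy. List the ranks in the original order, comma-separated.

6.5, 10.5, 10.5, 2, 9, 5, 3, 1, 6.5, 8, 4

Sorted (ascending): 10.97, 11, 11.25, 11.55, 11.62, 12.6, 12.6, 12.93, 13.01, 13.17, 13.17
The 2 values of 12.6 occupy positions 6–7 → average rank (6+7)/2 = 6.5.
The 2 values of 13.17 occupy positions 10–11 → average rank (10+11)/2 = 10.5.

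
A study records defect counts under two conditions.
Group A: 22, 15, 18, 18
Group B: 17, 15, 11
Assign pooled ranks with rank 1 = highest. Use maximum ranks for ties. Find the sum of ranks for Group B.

Sorted (descending): 22, 18, 18, 17, 15, 15, 11
The 2 values of 18 occupy positions 2–3 → each gets rank 3.
The 2 values of 15 occupy positions 5–6 → each gets rank 6.
Group B values → pooled ranks: 17→4, 15→6, 11→7
Rank sum = 4 + 6 + 7 = 17

17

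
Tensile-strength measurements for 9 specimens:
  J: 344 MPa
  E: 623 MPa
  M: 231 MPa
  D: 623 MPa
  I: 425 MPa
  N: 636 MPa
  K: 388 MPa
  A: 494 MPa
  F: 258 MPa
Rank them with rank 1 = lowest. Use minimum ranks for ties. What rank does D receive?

Sorted (ascending): 231, 258, 344, 388, 425, 494, 623, 623, 636
The 2 values of 623 occupy positions 7–8 → each gets rank 7.
D has value 623 MPa → rank 7.

7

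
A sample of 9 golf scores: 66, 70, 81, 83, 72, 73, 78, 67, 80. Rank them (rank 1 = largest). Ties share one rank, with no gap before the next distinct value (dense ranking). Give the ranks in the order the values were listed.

Sorted (descending): 83, 81, 80, 78, 73, 72, 70, 67, 66
No ties — each value takes its position as its rank.

9, 7, 2, 1, 6, 5, 4, 8, 3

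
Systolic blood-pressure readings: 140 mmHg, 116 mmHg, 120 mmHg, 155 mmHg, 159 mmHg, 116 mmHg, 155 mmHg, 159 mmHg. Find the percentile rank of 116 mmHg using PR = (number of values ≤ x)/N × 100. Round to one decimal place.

25.0

N = 8.
Strictly below 116: 0. Equal to 116: 2.
PR = 2/8 × 100 = 25.0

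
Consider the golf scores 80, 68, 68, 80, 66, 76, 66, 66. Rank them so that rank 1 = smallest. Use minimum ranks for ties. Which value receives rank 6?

Sorted (ascending): 66, 66, 66, 68, 68, 76, 80, 80
The 3 values of 66 occupy positions 1–3 → each gets rank 1.
The 2 values of 68 occupy positions 4–5 → each gets rank 4.
The 2 values of 80 occupy positions 7–8 → each gets rank 7.
Rank 6 → value 76.

76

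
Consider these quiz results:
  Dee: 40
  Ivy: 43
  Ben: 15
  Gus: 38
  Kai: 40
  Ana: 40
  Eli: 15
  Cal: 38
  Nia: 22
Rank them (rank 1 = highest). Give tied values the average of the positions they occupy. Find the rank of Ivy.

Sorted (descending): 43, 40, 40, 40, 38, 38, 22, 15, 15
The 3 values of 40 occupy positions 2–4 → average rank 3.
The 2 values of 38 occupy positions 5–6 → average rank (5+6)/2 = 5.5.
The 2 values of 15 occupy positions 8–9 → average rank (8+9)/2 = 8.5.
Ivy has value 43 → rank 1.

1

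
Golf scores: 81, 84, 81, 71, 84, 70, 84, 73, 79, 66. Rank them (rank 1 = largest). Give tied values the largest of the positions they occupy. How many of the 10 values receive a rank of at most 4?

Sorted (descending): 84, 84, 84, 81, 81, 79, 73, 71, 70, 66
The 3 values of 84 occupy positions 1–3 → each gets rank 3.
The 2 values of 81 occupy positions 4–5 → each gets rank 5.
Ranks ≤ 4: {3, 3, 3} → 3 values.

3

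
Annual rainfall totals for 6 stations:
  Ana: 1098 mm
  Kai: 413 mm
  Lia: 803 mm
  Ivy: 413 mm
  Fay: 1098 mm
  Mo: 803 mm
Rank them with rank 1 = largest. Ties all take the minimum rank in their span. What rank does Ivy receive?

5

Sorted (descending): 1098, 1098, 803, 803, 413, 413
The 2 values of 1098 occupy positions 1–2 → each gets rank 1.
The 2 values of 803 occupy positions 3–4 → each gets rank 3.
The 2 values of 413 occupy positions 5–6 → each gets rank 5.
Ivy has value 413 mm → rank 5.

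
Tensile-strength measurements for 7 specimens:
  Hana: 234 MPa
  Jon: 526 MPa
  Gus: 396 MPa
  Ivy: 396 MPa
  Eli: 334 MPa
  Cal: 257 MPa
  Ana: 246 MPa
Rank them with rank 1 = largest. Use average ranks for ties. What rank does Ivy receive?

Sorted (descending): 526, 396, 396, 334, 257, 246, 234
The 2 values of 396 occupy positions 2–3 → average rank (2+3)/2 = 2.5.
Ivy has value 396 MPa → rank 2.5.

2.5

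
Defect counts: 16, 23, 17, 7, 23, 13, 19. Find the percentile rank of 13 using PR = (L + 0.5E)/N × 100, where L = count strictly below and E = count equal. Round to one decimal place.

N = 7.
Strictly below 13: 1. Equal to 13: 1.
PR = (1 + 0.5·1)/7 × 100 = 21.4

21.4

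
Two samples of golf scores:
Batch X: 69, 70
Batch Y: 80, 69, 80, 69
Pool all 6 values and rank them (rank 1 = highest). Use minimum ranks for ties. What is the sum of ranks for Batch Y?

10

Sorted (descending): 80, 80, 70, 69, 69, 69
The 2 values of 80 occupy positions 1–2 → each gets rank 1.
The 3 values of 69 occupy positions 4–6 → each gets rank 4.
Batch Y values → pooled ranks: 80→1, 69→4, 80→1, 69→4
Rank sum = 1 + 4 + 1 + 4 = 10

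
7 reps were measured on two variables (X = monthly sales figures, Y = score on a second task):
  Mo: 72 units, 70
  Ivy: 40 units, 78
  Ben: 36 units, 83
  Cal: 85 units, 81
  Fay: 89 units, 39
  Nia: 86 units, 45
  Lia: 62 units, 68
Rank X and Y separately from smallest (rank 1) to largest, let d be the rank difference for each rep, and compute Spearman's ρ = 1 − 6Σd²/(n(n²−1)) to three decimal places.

Ranks of variable 1: 4, 2, 1, 5, 7, 6, 3
Ranks of variable 2: 4, 5, 7, 6, 1, 2, 3
d = r₁ − r₂: 0, -3, -6, -1, 6, 4, 0
d²: 0, 9, 36, 1, 36, 16, 0; Σd² = 98
ρ = 1 − 6·98/(7·48) = 1 − 588/336 = -0.750

-0.750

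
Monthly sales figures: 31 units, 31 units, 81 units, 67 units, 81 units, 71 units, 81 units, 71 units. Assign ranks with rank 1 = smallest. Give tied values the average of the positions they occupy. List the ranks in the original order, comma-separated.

Sorted (ascending): 31, 31, 67, 71, 71, 81, 81, 81
The 2 values of 31 occupy positions 1–2 → average rank (1+2)/2 = 1.5.
The 2 values of 71 occupy positions 4–5 → average rank (4+5)/2 = 4.5.
The 3 values of 81 occupy positions 6–8 → average rank 7.

1.5, 1.5, 7, 3, 7, 4.5, 7, 4.5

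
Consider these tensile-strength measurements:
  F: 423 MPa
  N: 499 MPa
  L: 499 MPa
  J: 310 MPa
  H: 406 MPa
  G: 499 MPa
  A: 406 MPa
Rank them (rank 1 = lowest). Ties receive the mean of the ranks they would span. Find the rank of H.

2.5

Sorted (ascending): 310, 406, 406, 423, 499, 499, 499
The 2 values of 406 occupy positions 2–3 → average rank (2+3)/2 = 2.5.
The 3 values of 499 occupy positions 5–7 → average rank 6.
H has value 406 MPa → rank 2.5.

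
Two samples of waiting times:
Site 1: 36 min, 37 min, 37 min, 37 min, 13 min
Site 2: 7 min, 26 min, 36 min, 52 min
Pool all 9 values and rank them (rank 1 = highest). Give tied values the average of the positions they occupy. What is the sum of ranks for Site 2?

22.5

Sorted (descending): 52, 37, 37, 37, 36, 36, 26, 13, 7
The 3 values of 37 occupy positions 2–4 → average rank 3.
The 2 values of 36 occupy positions 5–6 → average rank (5+6)/2 = 5.5.
Site 2 values → pooled ranks: 7→9, 26→7, 36→5.5, 52→1
Rank sum = 9 + 7 + 5.5 + 1 = 22.5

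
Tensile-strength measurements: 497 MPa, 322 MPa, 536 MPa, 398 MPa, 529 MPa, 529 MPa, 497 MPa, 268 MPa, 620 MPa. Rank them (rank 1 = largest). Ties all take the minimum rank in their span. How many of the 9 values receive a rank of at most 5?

6

Sorted (descending): 620, 536, 529, 529, 497, 497, 398, 322, 268
The 2 values of 529 occupy positions 3–4 → each gets rank 3.
The 2 values of 497 occupy positions 5–6 → each gets rank 5.
Ranks ≤ 5: {1, 2, 3, 3, 5, 5} → 6 values.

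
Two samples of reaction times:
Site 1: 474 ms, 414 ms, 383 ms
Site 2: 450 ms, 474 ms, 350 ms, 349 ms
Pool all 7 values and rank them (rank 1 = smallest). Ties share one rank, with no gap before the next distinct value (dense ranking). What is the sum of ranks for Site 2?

14

Sorted (ascending): 349, 350, 383, 414, 450, 474, 474
The 2 values of 474 share dense rank 6.
Remaining distinct values take the next consecutive integers.
Site 2 values → pooled ranks: 450→5, 474→6, 350→2, 349→1
Rank sum = 5 + 6 + 2 + 1 = 14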